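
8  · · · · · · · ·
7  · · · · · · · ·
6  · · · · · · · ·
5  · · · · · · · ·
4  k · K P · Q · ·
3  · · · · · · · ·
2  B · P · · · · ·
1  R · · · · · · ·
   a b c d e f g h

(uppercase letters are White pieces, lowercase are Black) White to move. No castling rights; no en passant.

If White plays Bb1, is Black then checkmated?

yes

After Bb1: black king on a4; in check: yes, from the white rook on a1.
King squares — a3: attacked by Ra1; b3: attacked by Pc2; b4: attacked by Kc4; a5: attacked by Ra1; b5: attacked by Kc4.
Black has no legal moves → checkmate.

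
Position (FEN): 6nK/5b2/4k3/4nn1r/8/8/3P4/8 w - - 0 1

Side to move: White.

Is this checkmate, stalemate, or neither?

White to move; white king on h8.
In check: yes, from the black rook on h5.
King squares — g7: attacked by Nf5; h7: attacked by Rh5; g8: attacked by Bf7.
Legal moves for White: none.
In check with no legal moves → checkmate.

checkmate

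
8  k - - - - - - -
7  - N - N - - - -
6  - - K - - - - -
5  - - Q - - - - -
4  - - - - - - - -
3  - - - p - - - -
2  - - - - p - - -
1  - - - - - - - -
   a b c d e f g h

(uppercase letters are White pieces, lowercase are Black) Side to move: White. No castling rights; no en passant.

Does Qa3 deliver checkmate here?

yes

After Qa3: black king on a8; in check: yes, from the white queen on a3.
King squares — a7: attacked by Qa3; b7: attacked by Kc6; b8: attacked by Nd7.
Black has no legal moves → checkmate.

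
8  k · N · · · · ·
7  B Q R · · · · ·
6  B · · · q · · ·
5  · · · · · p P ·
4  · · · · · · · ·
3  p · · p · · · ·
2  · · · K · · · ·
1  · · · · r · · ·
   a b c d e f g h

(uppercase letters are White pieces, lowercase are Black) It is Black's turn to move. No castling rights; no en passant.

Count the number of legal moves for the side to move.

0

Black to move; king on a8.
In check: yes, from the white queen on b7.
Legal moves: none.
Count: 0.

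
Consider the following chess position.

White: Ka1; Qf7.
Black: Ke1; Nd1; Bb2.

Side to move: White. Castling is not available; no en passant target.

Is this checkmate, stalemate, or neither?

White to move; white king on a1.
In check: yes, from the black bishop on b2.
King squares — b1: available; a2: available; b2: attacked by Nd1.
Legal moves for White: Ka2, Kb1.
White is in check but has 2 legal moves → neither.

neither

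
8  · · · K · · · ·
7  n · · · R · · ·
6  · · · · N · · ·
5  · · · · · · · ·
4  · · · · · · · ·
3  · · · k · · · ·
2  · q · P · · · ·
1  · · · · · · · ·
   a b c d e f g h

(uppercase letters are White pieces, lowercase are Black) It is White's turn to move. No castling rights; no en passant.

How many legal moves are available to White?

18

White to move; king on d8.
In check: no.
Legal moves: Ke8, Kd7, Kc7, Re8, Rh7, Rg7, Rf7, Rd7+, Rc7, Rb7, Rxa7, Nf8, Ng7, Nc7, Ng5, Nc5+, Nf4+, Nd4.
Count: 18.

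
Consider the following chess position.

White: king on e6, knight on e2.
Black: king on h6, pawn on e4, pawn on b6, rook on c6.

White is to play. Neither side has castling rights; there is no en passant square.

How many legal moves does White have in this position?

White to move; king on e6.
In check: yes, from the black rook on c6.
Legal moves: Kf7, Ke7, Kd7, Kf5, Ke5, Kd5.
Count: 6.

6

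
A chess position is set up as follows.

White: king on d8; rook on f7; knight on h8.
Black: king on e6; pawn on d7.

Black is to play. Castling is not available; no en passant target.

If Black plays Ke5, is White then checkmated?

After Ke5: white king on d8; in check: no.
White is not in check, so this cannot be checkmate.

no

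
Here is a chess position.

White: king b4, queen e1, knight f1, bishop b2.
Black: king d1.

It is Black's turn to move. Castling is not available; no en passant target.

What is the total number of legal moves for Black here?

2

Black to move; king on d1.
In check: yes, from the white queen on e1.
Legal moves: Kc2, Kxe1.
Count: 2.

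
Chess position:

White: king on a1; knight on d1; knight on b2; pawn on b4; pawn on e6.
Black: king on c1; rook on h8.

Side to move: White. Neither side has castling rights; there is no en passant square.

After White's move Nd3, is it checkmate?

no

After Nd3: black king on c1; in check: yes, from the white knight on d3.
Black has 3 legal replies: Kd2, Kc2, Kxd1.
In check but a legal move exists → not checkmate.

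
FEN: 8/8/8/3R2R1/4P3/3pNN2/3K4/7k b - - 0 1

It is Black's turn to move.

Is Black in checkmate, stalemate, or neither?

Black to move; black king on h1.
In check: no.
King squares — g1: attacked by Nf3; g2: attacked by Ne3; h2: attacked by Nf3.
Legal moves for Black: none.
Not in check and no legal moves → stalemate.

stalemate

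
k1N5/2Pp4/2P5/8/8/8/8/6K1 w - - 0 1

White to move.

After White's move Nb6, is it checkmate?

no

After Nb6: black king on a8; in check: yes, from the white knight on b6.
Black has 1 legal reply: Ka7.
In check but a legal move exists → not checkmate.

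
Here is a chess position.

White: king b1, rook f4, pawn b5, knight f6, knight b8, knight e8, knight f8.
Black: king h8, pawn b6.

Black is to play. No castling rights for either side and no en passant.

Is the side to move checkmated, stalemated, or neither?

stalemate

Black to move; black king on h8.
In check: no.
King squares — g7: attacked by Ne8; h7: attacked by Nf6; g8: attacked by Nf6.
Legal moves for Black: none.
Not in check and no legal moves → stalemate.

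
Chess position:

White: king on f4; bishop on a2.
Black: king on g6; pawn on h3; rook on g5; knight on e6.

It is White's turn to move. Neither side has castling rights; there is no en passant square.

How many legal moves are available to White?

4

White to move; king on f4.
In check: yes, from the black knight on e6.
Legal moves: Ke4, Kf3, Ke3, Bxe6.
Count: 4.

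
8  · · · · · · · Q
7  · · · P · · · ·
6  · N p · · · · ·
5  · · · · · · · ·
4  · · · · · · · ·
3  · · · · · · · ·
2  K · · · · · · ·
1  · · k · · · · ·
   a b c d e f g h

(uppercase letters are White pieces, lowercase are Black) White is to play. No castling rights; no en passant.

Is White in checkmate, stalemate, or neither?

neither

White to move; white king on a2.
In check: no.
Legal moves for White include: Qg8, Qf8, Qe8, Qd8, Qc8, Qb8, Qa8, Qh7, Qg7, Qh6+, Qf6, Qh5, Qe5, Qh4, Qd4, Qh3, Qc3+, Qh2, ... (list truncated; more exist).
White has legal moves and is not in check → neither.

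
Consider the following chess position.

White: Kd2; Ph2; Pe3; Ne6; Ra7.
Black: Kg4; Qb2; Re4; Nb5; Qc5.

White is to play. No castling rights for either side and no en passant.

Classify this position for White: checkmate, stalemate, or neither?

neither

White to move; white king on d2.
In check: yes, from the black queen on b2.
Legal moves for White: Kd3, Ke1, Kd1.
White is in check but has 3 legal moves → neither.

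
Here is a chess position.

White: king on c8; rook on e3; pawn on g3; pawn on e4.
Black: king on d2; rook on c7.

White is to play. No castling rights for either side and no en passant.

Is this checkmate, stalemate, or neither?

White to move; white king on c8.
In check: yes, from the black rook on c7.
Legal moves for White: Kd8, Kb8, Kxc7.
White is in check but has 3 legal moves → neither.

neither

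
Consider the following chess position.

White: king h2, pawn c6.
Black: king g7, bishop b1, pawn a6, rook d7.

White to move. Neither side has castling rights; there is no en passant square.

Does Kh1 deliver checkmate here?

no

After Kh1: black king on g7; in check: no.
Black is not in check, so this cannot be checkmate.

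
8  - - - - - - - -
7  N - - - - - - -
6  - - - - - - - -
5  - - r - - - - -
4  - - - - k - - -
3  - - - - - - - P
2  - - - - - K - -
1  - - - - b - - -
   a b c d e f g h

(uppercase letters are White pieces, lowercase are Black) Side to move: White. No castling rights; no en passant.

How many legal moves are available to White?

White to move; king on f2.
In check: yes, from the black bishop on e1.
Legal moves: Kg2, Ke2, Kg1, Kf1, Kxe1.
Count: 5.

5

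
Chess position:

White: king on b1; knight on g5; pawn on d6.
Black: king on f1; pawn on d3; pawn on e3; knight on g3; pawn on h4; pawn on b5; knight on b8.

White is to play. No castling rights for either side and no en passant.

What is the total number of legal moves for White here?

11

White to move; king on b1.
In check: no.
Legal moves: Nh7, Nf7, Ne6, Ne4, Nh3, Nf3, Kb2, Ka2, Kc1, Ka1, d7.
Count: 11.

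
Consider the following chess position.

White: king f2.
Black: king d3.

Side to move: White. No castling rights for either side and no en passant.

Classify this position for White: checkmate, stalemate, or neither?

White to move; white king on f2.
In check: no.
Legal moves for White: Kg3, Kf3, Kg2, Kg1, Kf1, Ke1.
White has 6 legal moves and is not in check → neither.

neither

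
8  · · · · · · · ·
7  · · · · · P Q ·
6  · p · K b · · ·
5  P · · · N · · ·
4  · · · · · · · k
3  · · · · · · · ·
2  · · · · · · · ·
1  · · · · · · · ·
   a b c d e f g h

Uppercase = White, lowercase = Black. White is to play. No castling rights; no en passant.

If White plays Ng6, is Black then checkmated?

no

After Ng6: black king on h4; in check: yes, from the white knight on g6.
Black has 5 legal replies: Kh5, Kg5, Kg4, Kh3, Kg3.
In check but a legal move exists → not checkmate.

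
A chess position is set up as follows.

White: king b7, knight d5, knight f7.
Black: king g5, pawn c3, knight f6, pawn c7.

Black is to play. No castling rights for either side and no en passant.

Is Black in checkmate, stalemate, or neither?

Black to move; black king on g5.
In check: yes, from the white knight on f7.
Legal moves for Black: Kg6, Kh5, Kf5, Kh4, Kg4.
Black is in check but has 5 legal moves → neither.

neither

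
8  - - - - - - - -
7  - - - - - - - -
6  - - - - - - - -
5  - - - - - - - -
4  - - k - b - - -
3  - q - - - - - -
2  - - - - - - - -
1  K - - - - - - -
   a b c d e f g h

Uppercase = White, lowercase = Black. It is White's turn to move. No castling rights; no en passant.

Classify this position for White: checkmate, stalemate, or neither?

White to move; white king on a1.
In check: no.
King squares — b1: attacked by Qb3; a2: attacked by Qb3; b2: attacked by Qb3.
Legal moves for White: none.
Not in check and no legal moves → stalemate.

stalemate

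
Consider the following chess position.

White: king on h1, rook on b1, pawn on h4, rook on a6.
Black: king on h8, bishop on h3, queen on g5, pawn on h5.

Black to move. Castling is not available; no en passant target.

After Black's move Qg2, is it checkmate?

yes

After Qg2: white king on h1; in check: yes, from the black queen on g2.
King squares — g1: attacked by Qg2; g2: attacked by Bh3; h2: attacked by Qg2.
White has no legal moves → checkmate.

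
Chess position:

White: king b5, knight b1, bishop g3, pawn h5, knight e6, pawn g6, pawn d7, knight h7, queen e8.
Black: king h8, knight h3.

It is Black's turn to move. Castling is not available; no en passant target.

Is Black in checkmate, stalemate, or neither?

checkmate

Black to move; black king on h8.
In check: yes, from the white queen on e8.
King squares — g7: attacked by Ne6; h7: attacked by Pg6; g8: attacked by Qe8.
Legal moves for Black: none.
In check with no legal moves → checkmate.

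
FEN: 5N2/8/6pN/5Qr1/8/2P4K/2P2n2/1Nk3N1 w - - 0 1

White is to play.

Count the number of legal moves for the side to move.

3

White to move; king on h3.
In check: yes, from the black knight on f2.
Legal moves: Kh4, Kh2, Qxf2.
Count: 3.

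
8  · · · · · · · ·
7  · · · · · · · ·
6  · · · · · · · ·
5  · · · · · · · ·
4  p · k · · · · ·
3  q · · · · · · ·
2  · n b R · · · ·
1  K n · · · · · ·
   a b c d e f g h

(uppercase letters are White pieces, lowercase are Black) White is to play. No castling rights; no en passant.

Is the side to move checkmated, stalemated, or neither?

checkmate

White to move; white king on a1.
In check: yes, from the black queen on a3.
King squares — b1: attacked by Bc2; a2: attacked by Qa3; b2: attacked by Qa3.
Legal moves for White: none.
In check with no legal moves → checkmate.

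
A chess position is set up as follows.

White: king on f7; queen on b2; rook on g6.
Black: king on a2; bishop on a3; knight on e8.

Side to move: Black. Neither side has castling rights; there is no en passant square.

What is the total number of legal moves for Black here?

2

Black to move; king on a2.
In check: yes, from the white queen on b2.
Legal moves: Kxb2, Bxb2.
Count: 2.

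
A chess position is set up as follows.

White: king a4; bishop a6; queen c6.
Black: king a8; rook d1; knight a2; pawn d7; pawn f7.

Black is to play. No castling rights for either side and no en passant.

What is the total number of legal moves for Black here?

3

Black to move; king on a8.
In check: yes, from the white queen on c6.
Legal moves: Kb8, Ka7, dxc6.
Count: 3.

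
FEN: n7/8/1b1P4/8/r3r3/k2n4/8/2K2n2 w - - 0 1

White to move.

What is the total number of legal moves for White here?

White to move; king on c1.
In check: yes, from the black knight on d3.
Legal moves: Kc2, Kd1, Kb1.
Count: 3.

3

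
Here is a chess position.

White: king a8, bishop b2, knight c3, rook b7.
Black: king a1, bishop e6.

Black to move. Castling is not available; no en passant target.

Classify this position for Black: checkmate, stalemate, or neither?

Black to move; black king on a1.
In check: yes, from the white bishop on b2.
King squares — b1: attacked by Nc3; a2: attacked by Nc3; b2: attacked by Rb7.
Legal moves for Black: none.
In check with no legal moves → checkmate.

checkmate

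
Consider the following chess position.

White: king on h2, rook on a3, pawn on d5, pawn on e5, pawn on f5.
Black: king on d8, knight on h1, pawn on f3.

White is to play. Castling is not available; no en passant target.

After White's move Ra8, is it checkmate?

no

After Ra8: black king on d8; in check: yes, from the white rook on a8.
Black has 3 legal replies: Ke7, Kd7, Kc7.
In check but a legal move exists → not checkmate.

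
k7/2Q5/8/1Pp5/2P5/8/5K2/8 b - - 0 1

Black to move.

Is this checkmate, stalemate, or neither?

Black to move; black king on a8.
In check: no.
King squares — a7: attacked by Qc7; b7: attacked by Qc7; b8: attacked by Qc7.
Legal moves for Black: none.
Not in check and no legal moves → stalemate.

stalemate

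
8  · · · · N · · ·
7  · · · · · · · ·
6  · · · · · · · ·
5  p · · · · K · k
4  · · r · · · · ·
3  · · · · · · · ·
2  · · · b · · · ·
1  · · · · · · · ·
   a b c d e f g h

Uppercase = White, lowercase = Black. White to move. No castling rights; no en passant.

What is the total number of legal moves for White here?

White to move; king on f5.
In check: no.
Legal moves: Ng7+, Nc7, Nf6+, Nd6, Kf6, Ke6, Ke5.
Count: 7.

7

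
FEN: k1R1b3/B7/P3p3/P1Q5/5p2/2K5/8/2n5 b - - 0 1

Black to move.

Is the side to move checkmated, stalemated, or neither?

Black to move; black king on a8.
In check: yes, from the white rook on c8.
King squares — a7: attacked by Qc5; b7: attacked by Pa6; b8: attacked by Ba7.
Legal moves for Black: none.
In check with no legal moves → checkmate.

checkmate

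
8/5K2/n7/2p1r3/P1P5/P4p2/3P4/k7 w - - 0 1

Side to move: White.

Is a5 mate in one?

no

After a5: black king on a1; in check: no.
Black is not in check, so this cannot be checkmate.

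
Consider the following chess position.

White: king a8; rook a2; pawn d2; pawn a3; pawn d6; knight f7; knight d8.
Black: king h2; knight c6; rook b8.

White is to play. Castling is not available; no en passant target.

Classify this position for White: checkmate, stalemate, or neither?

White to move; white king on a8.
In check: yes, from the black rook on b8.
King squares — a7: attacked by Nc6; b7: attacked by Rb8; b8: attacked by Nc6.
Legal moves for White: none.
In check with no legal moves → checkmate.

checkmate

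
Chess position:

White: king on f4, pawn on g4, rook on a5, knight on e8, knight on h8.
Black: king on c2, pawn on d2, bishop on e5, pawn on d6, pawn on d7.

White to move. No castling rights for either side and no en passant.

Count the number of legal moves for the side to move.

6

White to move; king on f4.
In check: yes, from the black bishop on e5.
Legal moves: Kg5, Kf5, Ke4, Kf3, Ke3, Rxe5.
Count: 6.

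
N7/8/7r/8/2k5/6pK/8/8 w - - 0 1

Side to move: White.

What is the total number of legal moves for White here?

White to move; king on h3.
In check: yes, from the black rook on h6.
Legal moves: Kg4, Kxg3, Kg2.
Count: 3.

3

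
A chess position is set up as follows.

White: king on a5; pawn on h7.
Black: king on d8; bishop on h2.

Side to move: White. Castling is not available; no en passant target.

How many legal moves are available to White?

9

White to move; king on a5.
In check: no.
Legal moves: Kb6, Ka6, Kb5, Kb4, Ka4, h8=Q+, h8=R+, h8=B, h8=N.
Count: 9.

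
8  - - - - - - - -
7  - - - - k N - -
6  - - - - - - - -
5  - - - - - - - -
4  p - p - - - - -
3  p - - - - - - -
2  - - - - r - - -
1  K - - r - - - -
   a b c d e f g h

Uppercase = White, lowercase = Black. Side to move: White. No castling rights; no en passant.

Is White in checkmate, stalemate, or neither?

White to move; white king on a1.
In check: yes, from the black rook on d1.
King squares — b1: attacked by Rd1; a2: attacked by Re2; b2: attacked by Re2.
Legal moves for White: none.
In check with no legal moves → checkmate.

checkmate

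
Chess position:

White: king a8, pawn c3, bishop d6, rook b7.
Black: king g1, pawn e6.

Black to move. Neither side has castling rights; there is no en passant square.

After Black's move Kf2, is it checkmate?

no

After Kf2: white king on a8; in check: no.
White is not in check, so this cannot be checkmate.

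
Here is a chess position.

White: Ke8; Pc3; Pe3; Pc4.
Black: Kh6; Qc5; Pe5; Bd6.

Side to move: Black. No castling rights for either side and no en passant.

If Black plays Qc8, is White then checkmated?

no

After Qc8: white king on e8; in check: yes, from the black queen on c8.
White has 1 legal reply: Kf7.
In check but a legal move exists → not checkmate.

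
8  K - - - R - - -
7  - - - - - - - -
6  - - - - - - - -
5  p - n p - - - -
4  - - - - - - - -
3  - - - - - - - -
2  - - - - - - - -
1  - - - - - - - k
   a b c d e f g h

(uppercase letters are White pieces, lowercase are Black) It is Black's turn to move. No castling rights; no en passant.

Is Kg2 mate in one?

no

After Kg2: white king on a8; in check: no.
White is not in check, so this cannot be checkmate.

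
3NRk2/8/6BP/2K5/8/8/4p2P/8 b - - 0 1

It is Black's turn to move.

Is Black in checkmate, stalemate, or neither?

Black to move; black king on f8.
In check: yes, from the white rook on e8.
King squares — e7: attacked by Re8; f7: attacked by Bg6; g7: attacked by Ph6; e8: attacked by Bg6; g8: attacked by Re8.
Legal moves for Black: none.
In check with no legal moves → checkmate.

checkmate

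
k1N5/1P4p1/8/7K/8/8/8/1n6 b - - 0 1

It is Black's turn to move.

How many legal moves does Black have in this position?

2

Black to move; king on a8.
In check: yes, from the white pawn on b7.
Legal moves: Kb8, Kxb7.
Count: 2.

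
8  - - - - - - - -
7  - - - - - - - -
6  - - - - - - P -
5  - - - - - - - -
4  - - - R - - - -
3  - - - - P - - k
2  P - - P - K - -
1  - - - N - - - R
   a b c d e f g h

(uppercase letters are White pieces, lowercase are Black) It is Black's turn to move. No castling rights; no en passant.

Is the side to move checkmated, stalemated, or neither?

checkmate

Black to move; black king on h3.
In check: yes, from the white rook on h1.
King squares — g2: attacked by Kf2; h2: attacked by Rh1; g3: attacked by Kf2; g4: attacked by Rd4; h4: attacked by Rh1.
Legal moves for Black: none.
In check with no legal moves → checkmate.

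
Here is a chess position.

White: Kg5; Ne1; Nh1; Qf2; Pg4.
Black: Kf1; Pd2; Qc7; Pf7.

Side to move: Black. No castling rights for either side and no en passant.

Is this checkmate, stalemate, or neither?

checkmate

Black to move; black king on f1.
In check: yes, from the white queen on f2.
King squares — e1: attacked by Qf2; g1: attacked by Qf2; e2: attacked by Qf2; f2: attacked by Nh1; g2: attacked by Ne1.
Legal moves for Black: none.
In check with no legal moves → checkmate.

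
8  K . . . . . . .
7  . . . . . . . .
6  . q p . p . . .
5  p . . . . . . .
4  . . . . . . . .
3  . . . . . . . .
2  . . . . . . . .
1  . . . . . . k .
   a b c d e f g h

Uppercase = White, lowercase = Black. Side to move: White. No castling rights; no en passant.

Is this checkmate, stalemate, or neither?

stalemate

White to move; white king on a8.
In check: no.
King squares — a7: attacked by Qb6; b7: attacked by Qb6; b8: attacked by Qb6.
Legal moves for White: none.
Not in check and no legal moves → stalemate.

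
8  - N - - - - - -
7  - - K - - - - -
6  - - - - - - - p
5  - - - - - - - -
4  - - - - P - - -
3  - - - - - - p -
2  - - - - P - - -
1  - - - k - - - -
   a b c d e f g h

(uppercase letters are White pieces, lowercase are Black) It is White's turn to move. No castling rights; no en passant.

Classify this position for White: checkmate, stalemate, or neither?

neither

White to move; white king on c7.
In check: no.
Legal moves for White: Nd7, Nc6, Na6, Kd8, Kc8, Kd7, Kb7, Kd6, Kc6, Kb6, e5, e3.
White has 12 legal moves and is not in check → neither.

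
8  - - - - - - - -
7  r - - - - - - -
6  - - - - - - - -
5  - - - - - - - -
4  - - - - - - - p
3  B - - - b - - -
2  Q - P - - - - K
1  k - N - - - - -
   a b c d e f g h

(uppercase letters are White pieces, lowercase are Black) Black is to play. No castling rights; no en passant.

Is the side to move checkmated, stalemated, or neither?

Black to move; black king on a1.
In check: yes, from the white queen on a2.
King squares — b1: attacked by Qa2; a2: attacked by Nc1; b2: attacked by Qa2.
Legal moves for Black: none.
In check with no legal moves → checkmate.

checkmate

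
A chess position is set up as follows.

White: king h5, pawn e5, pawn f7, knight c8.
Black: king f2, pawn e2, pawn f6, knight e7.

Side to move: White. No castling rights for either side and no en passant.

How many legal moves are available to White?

13

White to move; king on h5.
In check: no.
Legal moves: Nxe7, Na7, Nd6, Nb6, Kh6, Kh4, Kg4, exf6, f8=Q, f8=R, f8=B, f8=N, e6.
Count: 13.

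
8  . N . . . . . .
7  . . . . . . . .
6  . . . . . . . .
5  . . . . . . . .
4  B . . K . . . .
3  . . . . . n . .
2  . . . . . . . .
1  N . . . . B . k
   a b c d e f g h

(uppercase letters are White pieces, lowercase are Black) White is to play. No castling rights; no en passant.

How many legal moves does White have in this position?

7

White to move; king on d4.
In check: yes, from the black knight on f3.
Legal moves: Kd5, Kc5, Ke4, Kc4, Ke3, Kd3, Kc3.
Count: 7.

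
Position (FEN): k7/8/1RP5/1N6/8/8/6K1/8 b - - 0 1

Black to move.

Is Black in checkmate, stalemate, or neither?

Black to move; black king on a8.
In check: no.
King squares — a7: attacked by Nb5; b7: attacked by Rb6; b8: attacked by Rb6.
Legal moves for Black: none.
Not in check and no legal moves → stalemate.

stalemate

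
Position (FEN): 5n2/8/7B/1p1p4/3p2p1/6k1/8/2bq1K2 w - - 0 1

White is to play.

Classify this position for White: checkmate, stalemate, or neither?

checkmate

White to move; white king on f1.
In check: yes, from the black queen on d1.
King squares — e1: attacked by Qd1; g1: attacked by Qd1; e2: attacked by Qd1; f2: attacked by Kg3; g2: attacked by Kg3.
Legal moves for White: none.
In check with no legal moves → checkmate.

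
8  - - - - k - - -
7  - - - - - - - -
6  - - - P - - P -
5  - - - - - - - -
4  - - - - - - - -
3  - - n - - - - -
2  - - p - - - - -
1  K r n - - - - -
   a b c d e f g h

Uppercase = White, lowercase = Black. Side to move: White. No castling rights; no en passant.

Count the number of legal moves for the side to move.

White to move; king on a1.
In check: yes, from the black rook on b1.
Legal moves: none.
Count: 0.

0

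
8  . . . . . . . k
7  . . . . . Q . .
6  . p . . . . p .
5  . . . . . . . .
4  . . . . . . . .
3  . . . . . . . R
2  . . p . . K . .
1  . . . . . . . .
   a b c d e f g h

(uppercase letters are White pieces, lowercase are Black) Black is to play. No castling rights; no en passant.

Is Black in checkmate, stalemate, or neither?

checkmate

Black to move; black king on h8.
In check: yes, from the white rook on h3.
King squares — g7: attacked by Qf7; h7: attacked by Rh3; g8: attacked by Qf7.
Legal moves for Black: none.
In check with no legal moves → checkmate.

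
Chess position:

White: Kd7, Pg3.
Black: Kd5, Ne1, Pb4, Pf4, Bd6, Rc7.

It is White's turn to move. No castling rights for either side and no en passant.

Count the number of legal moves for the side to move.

White to move; king on d7.
In check: yes, from the black rook on c7.
Legal moves: Ke8, Kd8.
Count: 2.

2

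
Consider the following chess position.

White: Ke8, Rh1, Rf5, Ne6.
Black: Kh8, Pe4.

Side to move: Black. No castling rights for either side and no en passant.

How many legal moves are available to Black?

1

Black to move; king on h8.
In check: yes, from the white rook on h1.
Legal moves: Kg8.
Count: 1.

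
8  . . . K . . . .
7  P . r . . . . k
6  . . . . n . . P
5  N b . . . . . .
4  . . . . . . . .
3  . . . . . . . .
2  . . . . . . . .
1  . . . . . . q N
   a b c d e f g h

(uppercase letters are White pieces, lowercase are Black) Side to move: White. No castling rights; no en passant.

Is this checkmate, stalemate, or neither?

checkmate

White to move; white king on d8.
In check: yes, from the black knight on e6.
King squares — c7: attacked by Ne6; d7: attacked by Bb5; e7: attacked by Rc7; c8: attacked by Rc7; e8: attacked by Bb5.
Legal moves for White: none.
In check with no legal moves → checkmate.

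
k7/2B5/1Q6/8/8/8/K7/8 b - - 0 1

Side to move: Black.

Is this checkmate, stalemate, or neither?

Black to move; black king on a8.
In check: no.
King squares — a7: attacked by Qb6; b7: attacked by Qb6; b8: attacked by Qb6.
Legal moves for Black: none.
Not in check and no legal moves → stalemate.

stalemate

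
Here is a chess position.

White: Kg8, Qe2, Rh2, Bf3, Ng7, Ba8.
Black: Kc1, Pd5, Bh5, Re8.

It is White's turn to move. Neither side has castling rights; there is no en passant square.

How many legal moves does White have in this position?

3

White to move; king on g8.
In check: yes, from the black rook on e8.
Legal moves: Kh7, Nxe8, Qxe8.
Count: 3.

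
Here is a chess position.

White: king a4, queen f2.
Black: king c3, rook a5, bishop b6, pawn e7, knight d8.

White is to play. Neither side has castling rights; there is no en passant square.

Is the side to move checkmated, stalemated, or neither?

White to move; white king on a4.
In check: yes, from the black rook on a5.
King squares — a3: attacked by Ra5; b3: attacked by Kc3; b4: attacked by Kc3; a5: attacked by Bb6; b5: attacked by Ra5.
Legal moves for White: none.
In check with no legal moves → checkmate.

checkmate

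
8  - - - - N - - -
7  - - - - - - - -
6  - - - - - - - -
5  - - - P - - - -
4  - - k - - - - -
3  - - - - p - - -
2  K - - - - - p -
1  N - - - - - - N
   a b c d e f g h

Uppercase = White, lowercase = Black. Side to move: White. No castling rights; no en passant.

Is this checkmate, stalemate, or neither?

White to move; white king on a2.
In check: no.
Legal moves for White: Ng7, Nc7, Nf6, Nd6+, Ka3, Kb2, Kb1, Ng3, Nf2, Nb3, Nc2, d6.
White has 12 legal moves and is not in check → neither.

neither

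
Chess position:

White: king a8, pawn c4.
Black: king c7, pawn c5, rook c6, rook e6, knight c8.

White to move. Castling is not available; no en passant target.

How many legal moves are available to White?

0

White to move; king on a8.
In check: no.
Legal moves: none.
Count: 0.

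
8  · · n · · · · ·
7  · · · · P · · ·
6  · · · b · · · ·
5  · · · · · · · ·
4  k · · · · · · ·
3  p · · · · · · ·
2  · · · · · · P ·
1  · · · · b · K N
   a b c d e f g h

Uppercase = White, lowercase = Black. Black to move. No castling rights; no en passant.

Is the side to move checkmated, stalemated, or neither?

neither

Black to move; black king on a4.
In check: no.
Legal moves for Black include: Nxe7, Na7, Nb6, Bb8, Bxe7, Bc7, Be5, Bc5+, Bf4, Bdb4, Bdg3, Bh2+, Kb5, Ka5, Kb4, Kb3, Ba5, Bh4, ... (list truncated; more exist).
Black has legal moves and is not in check → neither.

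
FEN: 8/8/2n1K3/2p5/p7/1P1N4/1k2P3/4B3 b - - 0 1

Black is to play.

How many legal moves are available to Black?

Black to move; king on b2.
In check: yes, from the white knight on d3.
Legal moves: Kxb3, Ka3, Kc2, Ka2, Kb1, Ka1.
Count: 6.

6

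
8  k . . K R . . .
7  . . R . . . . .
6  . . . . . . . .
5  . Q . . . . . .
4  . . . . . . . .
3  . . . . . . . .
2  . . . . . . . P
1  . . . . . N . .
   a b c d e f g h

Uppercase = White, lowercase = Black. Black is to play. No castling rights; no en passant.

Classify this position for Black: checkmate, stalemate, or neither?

Black to move; black king on a8.
In check: no.
King squares — a7: attacked by Rc7; b7: attacked by Qb5; b8: attacked by Qb5.
Legal moves for Black: none.
Not in check and no legal moves → stalemate.

stalemate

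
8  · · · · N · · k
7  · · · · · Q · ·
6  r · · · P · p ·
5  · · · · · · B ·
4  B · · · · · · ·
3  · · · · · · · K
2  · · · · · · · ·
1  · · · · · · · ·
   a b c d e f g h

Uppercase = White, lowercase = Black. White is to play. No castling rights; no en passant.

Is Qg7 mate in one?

yes

After Qg7: black king on h8; in check: yes, from the white queen on g7.
King squares — g7: attacked by Ne8; h7: attacked by Qg7; g8: attacked by Qg7.
Black has no legal moves → checkmate.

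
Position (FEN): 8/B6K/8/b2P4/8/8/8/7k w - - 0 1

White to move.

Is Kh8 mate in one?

no

After Kh8: black king on h1; in check: no.
Black is not in check, so this cannot be checkmate.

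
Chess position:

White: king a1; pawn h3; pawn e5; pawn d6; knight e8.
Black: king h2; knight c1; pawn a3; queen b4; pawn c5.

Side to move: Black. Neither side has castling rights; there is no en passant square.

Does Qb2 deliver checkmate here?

After Qb2: white king on a1; in check: yes, from the black queen on b2.
King squares — b1: attacked by Qb2; a2: attacked by Nc1; b2: attacked by Pa3.
White has no legal moves → checkmate.

yes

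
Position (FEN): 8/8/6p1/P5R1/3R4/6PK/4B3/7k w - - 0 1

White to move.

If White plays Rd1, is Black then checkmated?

yes

After Rd1: black king on h1; in check: yes, from the white rook on d1.
King squares — g1: attacked by Rd1; g2: attacked by Kh3; h2: attacked by Kh3.
Black has no legal moves → checkmate.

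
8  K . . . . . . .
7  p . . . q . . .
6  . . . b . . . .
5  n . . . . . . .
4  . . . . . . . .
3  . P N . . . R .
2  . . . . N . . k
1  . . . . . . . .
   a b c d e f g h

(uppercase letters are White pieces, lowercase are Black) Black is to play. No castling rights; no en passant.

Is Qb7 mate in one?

yes

After Qb7: white king on a8; in check: yes, from the black queen on b7.
King squares — a7: attacked by Qb7; b7: attacked by Na5; b8: attacked by Bd6.
White has no legal moves → checkmate.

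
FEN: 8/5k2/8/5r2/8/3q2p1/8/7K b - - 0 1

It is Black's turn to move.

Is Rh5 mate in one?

no

After Rh5: white king on h1; in check: yes, from the black rook on h5.
White has 2 legal replies: Kg2, Kg1.
In check but a legal move exists → not checkmate.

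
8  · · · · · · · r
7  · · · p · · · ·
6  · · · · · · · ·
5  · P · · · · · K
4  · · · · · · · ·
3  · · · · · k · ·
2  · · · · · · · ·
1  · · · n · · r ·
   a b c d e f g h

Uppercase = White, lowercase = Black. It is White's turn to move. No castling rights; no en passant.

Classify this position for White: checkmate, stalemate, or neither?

checkmate

White to move; white king on h5.
In check: yes, from the black rook on h8.
King squares — g4: attacked by Rg1; h4: attacked by Rh8; g5: attacked by Rg1; g6: attacked by Rg1; h6: attacked by Rh8.
Legal moves for White: none.
In check with no legal moves → checkmate.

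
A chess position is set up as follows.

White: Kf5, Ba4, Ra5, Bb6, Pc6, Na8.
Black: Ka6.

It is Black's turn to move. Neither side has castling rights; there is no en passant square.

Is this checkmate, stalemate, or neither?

Black to move; black king on a6.
In check: yes, from the white rook on a5.
King squares — a5: attacked by Bb6; b5: attacked by Ba4; b6: attacked by Na8; a7: attacked by Ra5; b7: attacked by Pc6.
Legal moves for Black: none.
In check with no legal moves → checkmate.

checkmate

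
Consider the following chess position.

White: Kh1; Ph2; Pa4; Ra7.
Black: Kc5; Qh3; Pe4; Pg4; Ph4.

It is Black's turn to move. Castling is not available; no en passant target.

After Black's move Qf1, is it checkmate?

After Qf1: white king on h1; in check: yes, from the black queen on f1.
King squares — g1: attacked by Qf1; g2: attacked by Qf1; h2: own pawn.
White has no legal moves → checkmate.

yes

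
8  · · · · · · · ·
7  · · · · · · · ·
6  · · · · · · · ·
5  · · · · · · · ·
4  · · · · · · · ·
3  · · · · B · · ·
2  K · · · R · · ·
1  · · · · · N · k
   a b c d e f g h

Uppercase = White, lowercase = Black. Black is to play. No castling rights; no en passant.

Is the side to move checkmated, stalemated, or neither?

stalemate

Black to move; black king on h1.
In check: no.
King squares — g1: attacked by Be3; g2: attacked by Re2; h2: attacked by Nf1.
Legal moves for Black: none.
Not in check and no legal moves → stalemate.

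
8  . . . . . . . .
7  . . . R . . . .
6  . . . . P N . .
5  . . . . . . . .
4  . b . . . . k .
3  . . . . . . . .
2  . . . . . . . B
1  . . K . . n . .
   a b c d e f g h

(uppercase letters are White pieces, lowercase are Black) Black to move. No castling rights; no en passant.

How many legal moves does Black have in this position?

Black to move; king on g4.
In check: yes, from the white knight on f6.
Legal moves: Kg5, Kf5, Kh4, Kh3, Kf3.
Count: 5.

5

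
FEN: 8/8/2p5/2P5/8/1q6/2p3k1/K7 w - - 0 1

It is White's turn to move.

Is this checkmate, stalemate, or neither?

stalemate

White to move; white king on a1.
In check: no.
King squares — b1: attacked by Pc2; a2: attacked by Qb3; b2: attacked by Qb3.
Legal moves for White: none.
Not in check and no legal moves → stalemate.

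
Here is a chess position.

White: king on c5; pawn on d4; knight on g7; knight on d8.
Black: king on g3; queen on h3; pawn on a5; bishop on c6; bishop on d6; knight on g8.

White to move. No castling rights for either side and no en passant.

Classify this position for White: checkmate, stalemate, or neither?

White to move; white king on c5.
In check: yes, from the black bishop on d6.
Legal moves for White: Kxd6, Kxc6, Kb6, Kc4.
White is in check but has 4 legal moves → neither.

neither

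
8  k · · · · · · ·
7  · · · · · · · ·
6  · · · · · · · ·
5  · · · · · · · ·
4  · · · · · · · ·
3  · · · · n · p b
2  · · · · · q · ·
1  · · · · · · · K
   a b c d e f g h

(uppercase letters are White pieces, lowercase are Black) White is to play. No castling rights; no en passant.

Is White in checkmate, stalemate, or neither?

stalemate

White to move; white king on h1.
In check: no.
King squares — g1: attacked by Qf2; g2: attacked by Qf2; h2: attacked by Qf2.
Legal moves for White: none.
Not in check and no legal moves → stalemate.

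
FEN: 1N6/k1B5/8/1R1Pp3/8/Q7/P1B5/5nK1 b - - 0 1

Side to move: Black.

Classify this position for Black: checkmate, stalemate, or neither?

checkmate

Black to move; black king on a7.
In check: yes, from the white queen on a3.
King squares — a6: attacked by Qa3; b6: attacked by Rb5; b7: attacked by Rb5; a8: attacked by Qa3; b8: attacked by Rb5.
Legal moves for Black: none.
In check with no legal moves → checkmate.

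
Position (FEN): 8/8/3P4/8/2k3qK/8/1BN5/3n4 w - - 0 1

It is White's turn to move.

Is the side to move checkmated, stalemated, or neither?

neither

White to move; white king on h4.
In check: yes, from the black queen on g4.
King squares — g3: attacked by Qg4; h3: attacked by Qg4; g4: available; g5: attacked by Qg4; h5: attacked by Qg4.
Legal moves for White: Kxg4.
White is in check but has 1 legal move → neither.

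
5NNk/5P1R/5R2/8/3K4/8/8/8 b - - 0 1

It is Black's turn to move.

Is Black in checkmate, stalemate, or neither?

checkmate

Black to move; black king on h8.
In check: yes, from the white rook on h7.
King squares — g7: attacked by Rh7; h7: attacked by Nf8; g8: attacked by Pf7.
Legal moves for Black: none.
In check with no legal moves → checkmate.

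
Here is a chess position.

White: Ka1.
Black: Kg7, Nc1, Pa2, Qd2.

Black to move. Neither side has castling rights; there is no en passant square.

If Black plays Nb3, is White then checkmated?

After Nb3: white king on a1; in check: yes, from the black knight on b3.
King squares — b1: attacked by Pa2; a2: attacked by Qd2; b2: attacked by Qd2.
White has no legal moves → checkmate.

yes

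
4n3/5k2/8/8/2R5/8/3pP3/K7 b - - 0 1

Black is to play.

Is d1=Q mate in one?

After d1=Q: white king on a1; in check: yes, from the black queen on d1.
White has 3 legal replies: Kb2, Ka2, Rc1.
In check but a legal move exists → not checkmate.

no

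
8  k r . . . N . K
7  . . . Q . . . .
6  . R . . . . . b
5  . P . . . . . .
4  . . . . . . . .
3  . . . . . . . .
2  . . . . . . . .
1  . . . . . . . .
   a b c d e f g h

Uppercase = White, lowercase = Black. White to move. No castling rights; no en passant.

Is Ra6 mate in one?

yes

After Ra6: black king on a8; in check: yes, from the white rook on a6.
King squares — a7: attacked by Ra6; b7: attacked by Qd7; b8: own rook.
Black has no legal moves → checkmate.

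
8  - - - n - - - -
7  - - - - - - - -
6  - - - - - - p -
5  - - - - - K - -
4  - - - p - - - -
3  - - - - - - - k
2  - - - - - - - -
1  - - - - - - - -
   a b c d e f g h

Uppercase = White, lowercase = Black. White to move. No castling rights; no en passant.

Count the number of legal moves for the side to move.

White to move; king on f5.
In check: yes, from the black pawn on g6.
Legal moves: Kxg6, Kf6, Kg5, Ke5, Kf4, Ke4.
Count: 6.

6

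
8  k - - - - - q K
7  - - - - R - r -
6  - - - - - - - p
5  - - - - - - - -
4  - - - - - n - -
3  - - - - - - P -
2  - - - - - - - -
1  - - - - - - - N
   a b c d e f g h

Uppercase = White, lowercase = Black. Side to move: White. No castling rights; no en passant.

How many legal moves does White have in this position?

0

White to move; king on h8.
In check: yes, from the black queen on g8.
Legal moves: none.
Count: 0.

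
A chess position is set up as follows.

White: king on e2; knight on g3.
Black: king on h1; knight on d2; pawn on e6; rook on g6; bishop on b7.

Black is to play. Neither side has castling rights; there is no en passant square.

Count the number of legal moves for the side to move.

Black to move; king on h1.
In check: yes, from the white knight on g3.
Legal moves: Kh2, Kg2, Kg1, Rxg3.
Count: 4.

4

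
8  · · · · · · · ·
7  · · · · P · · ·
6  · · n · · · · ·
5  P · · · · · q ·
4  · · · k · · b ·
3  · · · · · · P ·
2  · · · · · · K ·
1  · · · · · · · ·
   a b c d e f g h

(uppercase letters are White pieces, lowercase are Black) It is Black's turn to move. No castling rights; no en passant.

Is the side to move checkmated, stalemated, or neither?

Black to move; black king on d4.
In check: no.
Legal moves for Black include: Nd8, Nb8, Nxe7, Na7, Ne5, Nxa5, Nb4, Qg8, Qg7, Qxe7, Qh6, Qg6, Qf6, Qh5, Qf5, Qe5, Qd5+, Qc5, ... (list truncated; more exist).
Black has legal moves and is not in check → neither.

neither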